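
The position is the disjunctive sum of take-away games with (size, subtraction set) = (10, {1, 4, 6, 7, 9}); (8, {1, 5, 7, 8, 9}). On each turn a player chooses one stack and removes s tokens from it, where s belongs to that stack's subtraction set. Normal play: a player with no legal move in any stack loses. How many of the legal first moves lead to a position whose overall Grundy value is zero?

Stack A, S = {1, 4, 6, 7, 9}:
G(0) = 0
G(1) = mex{0} = 1
G(2) = mex{1} = 0
G(3) = mex{0} = 1
G(4) = mex{1,0} = 2
G(5) = mex{2,1} = 0
G(6) = mex{0,0,0} = 1
G(7) = mex{1,1,1,0} = 2
G(8) = mex{2,2,0,1} = 3
G(9) = mex{3,0,1,0,0} = 2
G(10) = mex{2,1,2,1,1} = 0
G_A(10) = 0.
Stack B, S = {1, 5, 7, 8, 9}:
n : 0 1 2 3 4 5 6 7 8
G : 0 1 0 1 0 1 0 1 2
G_B(8) = 2.
Combined Grundy value = 0 ⊕ 2 = 2.
A winning move leaves total XOR = 0, i.e. changes one component's Grundy value g to g ⊕ X where X is the current total.
Stack A: need g' = 0⊕2 = 2. Options: 10−1→G=2, 10−4→G=1, 10−6→G=2, 10−7→G=1, 10−9→G=1. Hits: 2.
Stack B: need g' = 2⊕2 = 0. Options: 8−1→G=1, 8−5→G=1, 8−7→G=1, 8−8→G=0. Hits: 1.

3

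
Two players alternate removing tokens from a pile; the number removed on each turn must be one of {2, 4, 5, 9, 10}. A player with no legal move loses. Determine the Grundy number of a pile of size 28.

0

n :  0  1  2  3  4  5  6  7  8  9 10 11 12 13 14 15 16 17 18 19 20 21 22 23 24 25 26 27 28
G :  0  0  1  1  2  2  3  0  0  1  1  2  2  3  0  0  1  1  2  2  3  0  0  1  1  2  2  3  0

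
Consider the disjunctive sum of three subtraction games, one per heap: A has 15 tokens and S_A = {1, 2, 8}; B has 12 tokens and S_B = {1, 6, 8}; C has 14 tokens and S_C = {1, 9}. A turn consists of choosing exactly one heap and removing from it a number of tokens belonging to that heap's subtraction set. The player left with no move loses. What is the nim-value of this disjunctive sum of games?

1

Heap A, S = {1, 2, 8}:
G(0) = 0
G(1) = mex{0} = 1
G(2) = mex{1,0} = 2
G(3) = mex{2,1} = 0
G(4) = mex{0,2} = 1
G(5) = mex{1,0} = 2
G(6) = mex{2,1} = 0
G(7) = mex{0,2} = 1
G(8) = mex{1,0,0} = 2
G(9) = mex{2,1,1} = 0
G(10) = mex{0,2,2} = 1
G(11) = mex{1,0,0} = 2
G(12) = mex{2,1,1} = 0
G(13) = mex{0,2,2} = 1
G(14) = mex{1,0,0} = 2
G(15) = mex{2,1,1} = 0
G_A(15) = 0.
Heap B, S = {1, 6, 8}:
n :  0  1  2  3  4  5  6  7  8  9 10 11 12
G :  0  1  0  1  0  1  2  0  1  0  1  0  1
G_B(12) = 1.
Heap C, S = {1, 9}:
G(0) = 0
G(1) = mex{0} = 1
G(2) = mex{1} = 0
G(3) = mex{0} = 1
G(4) = mex{1} = 0
G(5) = mex{0} = 1
G(6) = mex{1} = 0
G(7) = mex{0} = 1
G(8) = mex{1} = 0
G(9) = mex{0,0} = 1
G(10) = mex{1,1} = 0
G(11) = mex{0,0} = 1
G(12) = mex{1,1} = 0
G(13) = mex{0,0} = 1
G(14) = mex{1,1} = 0
G_C(14) = 0.
Combined Grundy value = 0 ⊕ 1 ⊕ 0 = 1.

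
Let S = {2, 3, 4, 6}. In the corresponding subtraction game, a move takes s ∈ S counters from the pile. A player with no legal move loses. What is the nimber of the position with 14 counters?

n :  0  1  2  3  4  5  6  7  8  9 10 11 12 13 14
G :  0  0  1  1  2  2  3  3  0  0  1  1  2  2  3

3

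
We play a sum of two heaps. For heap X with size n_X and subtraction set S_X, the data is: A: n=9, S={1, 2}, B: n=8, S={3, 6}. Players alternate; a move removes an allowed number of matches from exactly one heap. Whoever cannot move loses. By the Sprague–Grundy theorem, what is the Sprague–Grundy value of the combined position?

Heap A, S = {1, 2}:
G(0) = 0
G(1) = mex{0} = 1
G(2) = mex{1,0} = 2
G(3) = mex{2,1} = 0
G(4) = mex{0,2} = 1
G(5) = mex{1,0} = 2
G(6) = mex{2,1} = 0
G(7) = mex{0,2} = 1
G(8) = mex{1,0} = 2
G(9) = mex{2,1} = 0
G_A(9) = 0.
Heap B, S = {3, 6}:
n : 0 1 2 3 4 5 6 7 8
G : 0 0 0 1 1 1 2 2 2
G_B(8) = 2.
Combined Grundy value = 0 ⊕ 2 = 2.

2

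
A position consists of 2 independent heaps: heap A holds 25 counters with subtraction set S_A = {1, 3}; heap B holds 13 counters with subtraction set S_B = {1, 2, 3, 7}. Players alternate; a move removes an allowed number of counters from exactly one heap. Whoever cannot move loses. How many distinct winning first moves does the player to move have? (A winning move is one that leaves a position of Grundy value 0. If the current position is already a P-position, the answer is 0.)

0

Heap A, S = {1, 3}:
n :  0  1  2  3  4  5  6  7  8  9 10 11 12 13 14 15 16 17 18 19 20 21 22 23 24 25
G :  0  1  0  1  0  1  0  1  0  1  0  1  0  1  0  1  0  1  0  1  0  1  0  1  0  1
G_A(25) = 1.
Heap B, S = {1, 2, 3, 7}:
n :  0  1  2  3  4  5  6  7  8  9 10 11 12 13
G :  0  1  2  3  0  1  2  3  0  1  2  3  0  1
G_B(13) = 1.
Combined Grundy value = 1 ⊕ 1 = 0.
A winning move leaves total XOR = 0, i.e. changes one component's Grundy value g to g ⊕ X where X is the current total.
Heap A: target g' = 1⊕0 = 1, but every legal move changes the Grundy value (mex property), so 0 moves.
Heap B: target g' = 1⊕0 = 1, but every legal move changes the Grundy value (mex property), so 0 moves.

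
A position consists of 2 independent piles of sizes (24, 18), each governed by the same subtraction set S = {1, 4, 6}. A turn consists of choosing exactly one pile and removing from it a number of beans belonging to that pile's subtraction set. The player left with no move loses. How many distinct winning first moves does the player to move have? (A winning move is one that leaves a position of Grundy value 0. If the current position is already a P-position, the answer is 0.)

3

All piles use S = {1, 4, 6}:
G(0) = 0
G(1) = mex{0} = 1
G(2) = mex{1} = 0
G(3) = mex{0} = 1
G(4) = mex{1,0} = 2
G(5) = mex{2,1} = 0
G(6) = mex{0,0,0} = 1
G(7) = mex{1,1,1} = 0
G(8) = mex{0,2,0} = 1
G(9) = mex{1,0,1} = 2
G(10) = mex{2,1,2} = 0
G(11) = mex{0,0,0} = 1
G(12) = mex{1,1,1} = 0
G(13) = mex{0,2,0} = 1
G(14) = mex{1,0,1} = 2
G(15) = mex{2,1,2} = 0
G(16) = mex{0,0,0} = 1
G(17) = mex{1,1,1} = 0
G(18) = mex{0,2,0} = 1
G(19) = mex{1,0,1} = 2
G(20) = mex{2,1,2} = 0
G(21) = mex{0,0,0} = 1
G(22) = mex{1,1,1} = 0
G(23) = mex{0,2,0} = 1
G(24) = mex{1,0,1} = 2
Pile A: G(24) = 2.
Pile B: G(18) = 1.
Combined Grundy value = 2 ⊕ 1 = 3.
A winning move leaves total XOR = 0, i.e. changes one component's Grundy value g to g ⊕ X where X is the current total.
Pile A: need g' = 2⊕3 = 1. Options: 24−1→G=1, 24−4→G=0, 24−6→G=1. Hits: 2.
Pile B: need g' = 1⊕3 = 2. Options: 18−1→G=0, 18−4→G=2, 18−6→G=0. Hits: 1.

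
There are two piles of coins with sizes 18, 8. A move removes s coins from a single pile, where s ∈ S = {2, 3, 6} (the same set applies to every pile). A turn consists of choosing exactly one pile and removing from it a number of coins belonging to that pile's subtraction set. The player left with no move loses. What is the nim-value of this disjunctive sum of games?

2

All piles use S = {2, 3, 6}:
G(0) = 0
G(1) = mex{} = 0
G(2) = mex{0} = 1
G(3) = mex{0,0} = 1
G(4) = mex{1,0} = 2
G(5) = mex{1,1} = 0
G(6) = mex{2,1,0} = 3
G(7) = mex{0,2,0} = 1
G(8) = mex{3,0,1} = 2
G(9) = mex{1,3,1} = 0
G(10) = mex{2,1,2} = 0
G(11) = mex{0,2,0} = 1
G(12) = mex{0,0,3} = 1
G(13) = mex{1,0,1} = 2
G(14) = mex{1,1,2} = 0
G(15) = mex{2,1,0} = 3
G(16) = mex{0,2,0} = 1
G(17) = mex{3,0,1} = 2
G(18) = mex{1,3,1} = 0
Pile A: G(18) = 0.
Pile B: G(8) = 2.
Combined Grundy value = 0 ⊕ 2 = 2.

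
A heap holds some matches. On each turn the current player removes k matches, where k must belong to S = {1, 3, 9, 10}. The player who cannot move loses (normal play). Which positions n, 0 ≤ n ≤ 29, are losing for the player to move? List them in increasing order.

n :  0  1  2  3  4  5  6  7  8  9 10 11 12 13 14 15 16 17 18 19 20 21 22 23 24 25 26 27 28 29
G :  0  1  0  1  0  1  0  1  0  1  2  3  2  3  2  3  2  3  2  0  1  0  1  0  1  0  1  0  1  2
P-positions are exactly the n with G(n) = 0.

0, 2, 4, 6, 8, 19, 21, 23, 25, 27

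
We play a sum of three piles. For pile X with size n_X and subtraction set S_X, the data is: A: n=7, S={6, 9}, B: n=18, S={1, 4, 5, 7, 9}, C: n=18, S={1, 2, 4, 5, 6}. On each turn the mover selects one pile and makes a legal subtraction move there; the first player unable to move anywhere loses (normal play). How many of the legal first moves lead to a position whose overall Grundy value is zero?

1

Pile A, S = {6, 9}:
n : 0 1 2 3 4 5 6 7
G : 0 0 0 0 0 0 1 1
G_A(7) = 1.
Pile B, S = {1, 4, 5, 7, 9}:
G(0) = 0
G(1) = mex{0} = 1
G(2) = mex{1} = 0
G(3) = mex{0} = 1
G(4) = mex{1,0} = 2
G(5) = mex{2,1,0} = 3
G(6) = mex{3,0,1} = 2
G(7) = mex{2,1,0,0} = 3
G(8) = mex{3,2,1,1} = 0
G(9) = mex{0,3,2,0,0} = 1
G(10) = mex{1,2,3,1,1} = 0
G(11) = mex{0,3,2,2,0} = 1
G(12) = mex{1,0,3,3,1} = 2
G(13) = mex{2,1,0,2,2} = 3
G(14) = mex{3,0,1,3,3} = 2
G(15) = mex{2,1,0,0,2} = 3
G(16) = mex{3,2,1,1,3} = 0
G(17) = mex{0,3,2,0,0} = 1
G(18) = mex{1,2,3,1,1} = 0
G_B(18) = 0.
Pile C, S = {1, 2, 4, 5, 6}:
G(0) = 0
G(1) = mex{0} = 1
G(2) = mex{1,0} = 2
G(3) = mex{2,1} = 0
G(4) = mex{0,2,0} = 1
G(5) = mex{1,0,1,0} = 2
G(6) = mex{2,1,2,1,0} = 3
G(7) = mex{3,2,0,2,1} = 4
G(8) = mex{4,3,1,0,2} = 5
G(9) = mex{5,4,2,1,0} = 3
G(10) = mex{3,5,3,2,1} = 0
G(11) = mex{0,3,4,3,2} = 1
G(12) = mex{1,0,5,4,3} = 2
G(13) = mex{2,1,3,5,4} = 0
G(14) = mex{0,2,0,3,5} = 1
G(15) = mex{1,0,1,0,3} = 2
G(16) = mex{2,1,2,1,0} = 3
G(17) = mex{3,2,0,2,1} = 4
G(18) = mex{4,3,1,0,2} = 5
G_C(18) = 5.
Combined Grundy value = 1 ⊕ 0 ⊕ 5 = 4.
A winning move leaves total XOR = 0, i.e. changes one component's Grundy value g to g ⊕ X where X is the current total.
Pile A: need g' = 1⊕4 = 5. Options: 7−6→G=0. Hits: 0.
Pile B: need g' = 0⊕4 = 4. Options: 18−1→G=1, 18−4→G=2, 18−5→G=3, 18−7→G=1, 18−9→G=1. Hits: 0.
Pile C: need g' = 5⊕4 = 1. Options: 18−1→G=4, 18−2→G=3, 18−4→G=1, 18−5→G=0, 18−6→G=2. Hits: 1.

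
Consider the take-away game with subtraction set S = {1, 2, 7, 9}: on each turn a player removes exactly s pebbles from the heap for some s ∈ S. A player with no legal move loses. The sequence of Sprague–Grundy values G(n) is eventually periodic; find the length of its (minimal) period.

n :  0  1  2  3  4  5  6  7  8  9 10 11 12 13 14 15 16 17 18 19 20 21 22 23
G :  0  1  2  0  1  2  0  1  2  3  4  0  1  2  0  1  2  0  1  2  3  4  0  1
G(n+11) = G(n) holds for n = 0,…,8 (a full window of length max(S) = 9), so the sequence is purely periodic with period 11.

11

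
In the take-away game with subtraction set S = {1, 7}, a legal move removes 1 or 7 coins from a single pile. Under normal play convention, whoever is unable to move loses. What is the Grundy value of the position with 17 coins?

1

n :  0  1  2  3  4  5  6  7  8  9 10 11 12 13 14 15 16 17
G :  0  1  0  1  0  1  0  1  0  1  0  1  0  1  0  1  0  1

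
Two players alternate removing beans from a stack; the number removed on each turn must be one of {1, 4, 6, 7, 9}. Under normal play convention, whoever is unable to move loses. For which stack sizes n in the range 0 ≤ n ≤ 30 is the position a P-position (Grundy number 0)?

G(0) = 0
G(1) = mex{0} = 1
G(2) = mex{1} = 0
G(3) = mex{0} = 1
G(4) = mex{1,0} = 2
G(5) = mex{2,1} = 0
G(6) = mex{0,0,0} = 1
G(7) = mex{1,1,1,0} = 2
G(8) = mex{2,2,0,1} = 3
G(9) = mex{3,0,1,0,0} = 2
G(10) = mex{2,1,2,1,1} = 0
G(11) = mex{0,2,0,2,0} = 1
G(12) = mex{1,3,1,0,1} = 2
G(13) = mex{2,2,2,1,2} = 0
G(14) = mex{0,0,3,2,0} = 1
G(15) = mex{1,1,2,3,1} = 0
G(16) = mex{0,2,0,2,2} = 1
G(17) = mex{1,0,1,0,3} = 2
G(18) = mex{2,1,2,1,2} = 0
G(19) = mex{0,0,0,2,0} = 1
G(20) = mex{1,1,1,0,1} = 2
G(21) = mex{2,2,0,1,2} = 3
G(22) = mex{3,0,1,0,0} = 2
G(23) = mex{2,1,2,1,1} = 0
G(24) = mex{0,2,0,2,0} = 1
G(25) = mex{1,3,1,0,1} = 2
G(26) = mex{2,2,2,1,2} = 0
G(27) = mex{0,0,3,2,0} = 1
G(28) = mex{1,1,2,3,1} = 0
G(29) = mex{0,2,0,2,2} = 1
G(30) = mex{1,0,1,0,3} = 2
P-positions are exactly the n with G(n) = 0.

0, 2, 5, 10, 13, 15, 18, 23, 26, 28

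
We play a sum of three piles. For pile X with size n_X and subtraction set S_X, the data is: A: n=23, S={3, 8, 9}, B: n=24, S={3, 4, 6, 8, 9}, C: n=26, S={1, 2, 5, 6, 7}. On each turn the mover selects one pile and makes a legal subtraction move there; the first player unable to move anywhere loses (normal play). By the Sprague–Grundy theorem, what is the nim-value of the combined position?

1

Pile A, S = {3, 8, 9}:
G(0) = 0
G(1) = mex{} = 0
G(2) = mex{} = 0
G(3) = mex{0} = 1
G(4) = mex{0} = 1
G(5) = mex{0} = 1
G(6) = mex{1} = 0
G(7) = mex{1} = 0
G(8) = mex{1,0} = 2
G(9) = mex{0,0,0} = 1
G(10) = mex{0,0,0} = 1
G(11) = mex{2,1,0} = 3
G(12) = mex{1,1,1} = 0
G(13) = mex{1,1,1} = 0
G(14) = mex{3,0,1} = 2
G(15) = mex{0,0,0} = 1
G(16) = mex{0,2,0} = 1
G(17) = mex{2,1,2} = 0
G(18) = mex{1,1,1} = 0
G(19) = mex{1,3,1} = 0
G(20) = mex{0,0,3} = 1
G(21) = mex{0,0,0} = 1
G(22) = mex{0,2,0} = 1
G(23) = mex{1,1,2} = 0
G_A(23) = 0.
Pile B, S = {3, 4, 6, 8, 9}:
G(0) = 0
G(1) = mex{} = 0
G(2) = mex{} = 0
G(3) = mex{0} = 1
G(4) = mex{0,0} = 1
G(5) = mex{0,0} = 1
G(6) = mex{1,0,0} = 2
G(7) = mex{1,1,0} = 2
G(8) = mex{1,1,0,0} = 2
G(9) = mex{2,1,1,0,0} = 3
G(10) = mex{2,2,1,0,0} = 3
G(11) = mex{2,2,1,1,0} = 3
G(12) = mex{3,2,2,1,1} = 0
G(13) = mex{3,3,2,1,1} = 0
G(14) = mex{3,3,2,2,1} = 0
G(15) = mex{0,3,3,2,2} = 1
G(16) = mex{0,0,3,2,2} = 1
G(17) = mex{0,0,3,3,2} = 1
G(18) = mex{1,0,0,3,3} = 2
G(19) = mex{1,1,0,3,3} = 2
G(20) = mex{1,1,0,0,3} = 2
G(21) = mex{2,1,1,0,0} = 3
G(22) = mex{2,2,1,0,0} = 3
G(23) = mex{2,2,1,1,0} = 3
G(24) = mex{3,2,2,1,1} = 0
G_B(24) = 0.
Pile C, S = {1, 2, 5, 6, 7}:
n :  0  1  2  3  4  5  6  7  8  9 10 11 12 13 14 15 16 17 18 19 20 21 22 23 24 25 26
G :  0  1  2  0  1  2  3  4  5  3  4  0  1  2  0  1  2  3  4  5  3  4  0  1  2  0  1
G_C(26) = 1.
Combined Grundy value = 0 ⊕ 0 ⊕ 1 = 1.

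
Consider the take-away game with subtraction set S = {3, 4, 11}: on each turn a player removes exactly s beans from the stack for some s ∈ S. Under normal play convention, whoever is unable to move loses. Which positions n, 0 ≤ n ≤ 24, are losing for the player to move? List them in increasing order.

0, 1, 2, 7, 8, 9, 14, 15, 16, 21, 22, 23

n :  0  1  2  3  4  5  6  7  8  9 10 11 12 13 14 15 16 17 18 19 20 21 22 23 24
G :  0  0  0  1  1  1  2  0  0  0  1  1  1  2  0  0  0  1  1  1  2  0  0  0  1
P-positions are exactly the n with G(n) = 0.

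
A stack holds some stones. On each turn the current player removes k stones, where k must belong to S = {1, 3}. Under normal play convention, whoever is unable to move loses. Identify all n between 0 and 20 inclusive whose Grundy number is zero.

0, 2, 4, 6, 8, 10, 12, 14, 16, 18, 20

G(0) = 0
G(1) = mex{0} = 1
G(2) = mex{1} = 0
G(3) = mex{0,0} = 1
G(4) = mex{1,1} = 0
G(5) = mex{0,0} = 1
G(6) = mex{1,1} = 0
G(7) = mex{0,0} = 1
G(8) = mex{1,1} = 0
G(9) = mex{0,0} = 1
G(10) = mex{1,1} = 0
G(11) = mex{0,0} = 1
G(12) = mex{1,1} = 0
G(13) = mex{0,0} = 1
G(14) = mex{1,1} = 0
G(15) = mex{0,0} = 1
G(16) = mex{1,1} = 0
G(17) = mex{0,0} = 1
G(18) = mex{1,1} = 0
G(19) = mex{0,0} = 1
G(20) = mex{1,1} = 0
P-positions are exactly the n with G(n) = 0.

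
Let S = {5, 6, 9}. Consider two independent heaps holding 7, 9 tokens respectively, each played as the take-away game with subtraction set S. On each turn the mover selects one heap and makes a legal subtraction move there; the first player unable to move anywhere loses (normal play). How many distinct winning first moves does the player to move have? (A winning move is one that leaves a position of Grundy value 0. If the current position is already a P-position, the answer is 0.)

0

All heaps use S = {5, 6, 9}:
G(0) = 0
G(1) = mex{} = 0
G(2) = mex{} = 0
G(3) = mex{} = 0
G(4) = mex{} = 0
G(5) = mex{0} = 1
G(6) = mex{0,0} = 1
G(7) = mex{0,0} = 1
G(8) = mex{0,0} = 1
G(9) = mex{0,0,0} = 1
Heap A: G(7) = 1.
Heap B: G(9) = 1.
Combined Grundy value = 1 ⊕ 1 = 0.
A winning move leaves total XOR = 0, i.e. changes one component's Grundy value g to g ⊕ X where X is the current total.
Heap A: target g' = 1⊕0 = 1, but every legal move changes the Grundy value (mex property), so 0 moves.
Heap B: target g' = 1⊕0 = 1, but every legal move changes the Grundy value (mex property), so 0 moves.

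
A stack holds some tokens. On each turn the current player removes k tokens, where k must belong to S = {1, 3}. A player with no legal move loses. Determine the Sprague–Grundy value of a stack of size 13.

1

n :  0  1  2  3  4  5  6  7  8  9 10 11 12 13
G :  0  1  0  1  0  1  0  1  0  1  0  1  0  1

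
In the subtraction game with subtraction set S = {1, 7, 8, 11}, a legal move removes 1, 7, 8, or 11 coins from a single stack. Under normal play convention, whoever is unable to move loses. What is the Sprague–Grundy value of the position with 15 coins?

3

G(0) = 0
G(1) = mex{0} = 1
G(2) = mex{1} = 0
G(3) = mex{0} = 1
G(4) = mex{1} = 0
G(5) = mex{0} = 1
G(6) = mex{1} = 0
G(7) = mex{0,0} = 1
G(8) = mex{1,1,0} = 2
G(9) = mex{2,0,1} = 3
G(10) = mex{3,1,0} = 2
G(11) = mex{2,0,1,0} = 3
G(12) = mex{3,1,0,1} = 2
G(13) = mex{2,0,1,0} = 3
G(14) = mex{3,1,0,1} = 2
G(15) = mex{2,2,1,0} = 3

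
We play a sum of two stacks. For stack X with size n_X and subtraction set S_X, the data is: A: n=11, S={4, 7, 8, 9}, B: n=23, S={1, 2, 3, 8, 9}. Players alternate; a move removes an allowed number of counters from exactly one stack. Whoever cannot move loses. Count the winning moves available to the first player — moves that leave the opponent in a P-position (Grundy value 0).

1

Stack A, S = {4, 7, 8, 9}:
G(0) = 0
G(1) = mex{} = 0
G(2) = mex{} = 0
G(3) = mex{} = 0
G(4) = mex{0} = 1
G(5) = mex{0} = 1
G(6) = mex{0} = 1
G(7) = mex{0,0} = 1
G(8) = mex{1,0,0} = 2
G(9) = mex{1,0,0,0} = 2
G(10) = mex{1,0,0,0} = 2
G(11) = mex{1,1,0,0} = 2
G_A(11) = 2.
Stack B, S = {1, 2, 3, 8, 9}:
G(0) = 0
G(1) = mex{0} = 1
G(2) = mex{1,0} = 2
G(3) = mex{2,1,0} = 3
G(4) = mex{3,2,1} = 0
G(5) = mex{0,3,2} = 1
G(6) = mex{1,0,3} = 2
G(7) = mex{2,1,0} = 3
G(8) = mex{3,2,1,0} = 4
G(9) = mex{4,3,2,1,0} = 5
G(10) = mex{5,4,3,2,1} = 0
G(11) = mex{0,5,4,3,2} = 1
G(12) = mex{1,0,5,0,3} = 2
G(13) = mex{2,1,0,1,0} = 3
G(14) = mex{3,2,1,2,1} = 0
G(15) = mex{0,3,2,3,2} = 1
G(16) = mex{1,0,3,4,3} = 2
G(17) = mex{2,1,0,5,4} = 3
G(18) = mex{3,2,1,0,5} = 4
G(19) = mex{4,3,2,1,0} = 5
G(20) = mex{5,4,3,2,1} = 0
G(21) = mex{0,5,4,3,2} = 1
G(22) = mex{1,0,5,0,3} = 2
G(23) = mex{2,1,0,1,0} = 3
G_B(23) = 3.
Combined Grundy value = 2 ⊕ 3 = 1.
A winning move leaves total XOR = 0, i.e. changes one component's Grundy value g to g ⊕ X where X is the current total.
Stack A: need g' = 2⊕1 = 3. Options: 11−4→G=1, 11−7→G=1, 11−8→G=0, 11−9→G=0. Hits: 0.
Stack B: need g' = 3⊕1 = 2. Options: 23−1→G=2, 23−2→G=1, 23−3→G=0, 23−8→G=1, 23−9→G=0. Hits: 1.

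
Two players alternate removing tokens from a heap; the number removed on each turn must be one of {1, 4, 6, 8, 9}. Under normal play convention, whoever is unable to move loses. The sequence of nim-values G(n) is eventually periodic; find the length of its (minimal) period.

17

G(0) = 0
G(1) = mex{0} = 1
G(2) = mex{1} = 0
G(3) = mex{0} = 1
G(4) = mex{1,0} = 2
G(5) = mex{2,1} = 0
G(6) = mex{0,0,0} = 1
G(7) = mex{1,1,1} = 0
G(8) = mex{0,2,0,0} = 1
G(9) = mex{1,0,1,1,0} = 2
G(10) = mex{2,1,2,0,1} = 3
G(11) = mex{3,0,0,1,0} = 2
G(12) = mex{2,1,1,2,1} = 0
G(13) = mex{0,2,0,0,2} = 1
G(14) = mex{1,3,1,1,0} = 2
G(15) = mex{2,2,2,0,1} = 3
G(16) = mex{3,0,3,1,0} = 2
G(17) = mex{2,1,2,2,1} = 0
G(18) = mex{0,2,0,3,2} = 1
G(19) = mex{1,3,1,2,3} = 0
G(20) = mex{0,2,2,0,2} = 1
G(21) = mex{1,0,3,1,0} = 2
G(22) = mex{2,1,2,2,1} = 0
G(23) = mex{0,0,0,3,2} = 1
G(24) = mex{1,1,1,2,3} = 0
G(25) = mex{0,2,0,0,2} = 1
G(26) = mex{1,0,1,1,0} = 2
G(27) = mex{2,1,2,0,1} = 3
G(28) = mex{3,0,0,1,0} = 2
G(29) = mex{2,1,1,2,1} = 0
G(30) = mex{0,2,0,0,2} = 1
G(31) = mex{1,3,1,1,0} = 2
G(32) = mex{2,2,2,0,1} = 3
G(33) = mex{3,0,3,1,0} = 2
G(34) = mex{2,1,2,2,1} = 0
G(35) = mex{0,2,0,3,2} = 1
G(n+17) = G(n) holds for n = 0,…,8 (a full window of length max(S) = 9), so the sequence is purely periodic with period 17.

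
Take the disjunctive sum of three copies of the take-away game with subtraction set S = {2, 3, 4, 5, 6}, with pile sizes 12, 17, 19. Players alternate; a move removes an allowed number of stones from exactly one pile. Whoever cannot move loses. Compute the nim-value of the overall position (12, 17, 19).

3

All piles use S = {2, 3, 4, 5, 6}:
n :  0  1  2  3  4  5  6  7  8  9 10 11 12 13 14 15 16 17 18 19
G :  0  0  1  1  2  2  3  3  0  0  1  1  2  2  3  3  0  0  1  1
Pile A: G(12) = 2.
Pile B: G(17) = 0.
Pile C: G(19) = 1.
Combined Grundy value = 2 ⊕ 0 ⊕ 1 = 3.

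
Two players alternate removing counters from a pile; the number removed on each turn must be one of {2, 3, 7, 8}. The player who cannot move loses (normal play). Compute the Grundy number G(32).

G(0) = 0
G(1) = mex{} = 0
G(2) = mex{0} = 1
G(3) = mex{0,0} = 1
G(4) = mex{1,0} = 2
G(5) = mex{1,1} = 0
G(6) = mex{2,1} = 0
G(7) = mex{0,2,0} = 1
G(8) = mex{0,0,0,0} = 1
G(9) = mex{1,0,1,0} = 2
G(10) = mex{1,1,1,1} = 0
G(11) = mex{2,1,2,1} = 0
G(12) = mex{0,2,0,2} = 1
G(13) = mex{0,0,0,0} = 1
G(14) = mex{1,0,1,0} = 2
G(15) = mex{1,1,1,1} = 0
G(16) = mex{2,1,2,1} = 0
G(17) = mex{0,2,0,2} = 1
G(18) = mex{0,0,0,0} = 1
G(19) = mex{1,0,1,0} = 2
G(20) = mex{1,1,1,1} = 0
G(21) = mex{2,1,2,1} = 0
G(22) = mex{0,2,0,2} = 1
G(23) = mex{0,0,0,0} = 1
G(24) = mex{1,0,1,0} = 2
G(25) = mex{1,1,1,1} = 0
G(26) = mex{2,1,2,1} = 0
G(27) = mex{0,2,0,2} = 1
G(28) = mex{0,0,0,0} = 1
G(29) = mex{1,0,1,0} = 2
G(30) = mex{1,1,1,1} = 0
G(31) = mex{2,1,2,1} = 0
G(32) = mex{0,2,0,2} = 1

1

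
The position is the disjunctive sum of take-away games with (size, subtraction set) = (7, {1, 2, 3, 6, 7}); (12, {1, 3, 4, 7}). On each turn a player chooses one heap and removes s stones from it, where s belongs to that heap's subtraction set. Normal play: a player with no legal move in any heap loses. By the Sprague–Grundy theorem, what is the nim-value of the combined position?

1

Heap A, S = {1, 2, 3, 6, 7}:
n : 0 1 2 3 4 5 6 7
G : 0 1 2 3 0 1 2 3
G_A(7) = 3.
Heap B, S = {1, 3, 4, 7}:
G(0) = 0
G(1) = mex{0} = 1
G(2) = mex{1} = 0
G(3) = mex{0,0} = 1
G(4) = mex{1,1,0} = 2
G(5) = mex{2,0,1} = 3
G(6) = mex{3,1,0} = 2
G(7) = mex{2,2,1,0} = 3
G(8) = mex{3,3,2,1} = 0
G(9) = mex{0,2,3,0} = 1
G(10) = mex{1,3,2,1} = 0
G(11) = mex{0,0,3,2} = 1
G(12) = mex{1,1,0,3} = 2
G_B(12) = 2.
Combined Grundy value = 3 ⊕ 2 = 1.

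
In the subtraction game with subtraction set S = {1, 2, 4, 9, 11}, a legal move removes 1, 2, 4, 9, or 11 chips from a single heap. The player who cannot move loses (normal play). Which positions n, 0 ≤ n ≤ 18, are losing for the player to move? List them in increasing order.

G(0) = 0
G(1) = mex{0} = 1
G(2) = mex{1,0} = 2
G(3) = mex{2,1} = 0
G(4) = mex{0,2,0} = 1
G(5) = mex{1,0,1} = 2
G(6) = mex{2,1,2} = 0
G(7) = mex{0,2,0} = 1
G(8) = mex{1,0,1} = 2
G(9) = mex{2,1,2,0} = 3
G(10) = mex{3,2,0,1} = 4
G(11) = mex{4,3,1,2,0} = 5
G(12) = mex{5,4,2,0,1} = 3
G(13) = mex{3,5,3,1,2} = 0
G(14) = mex{0,3,4,2,0} = 1
G(15) = mex{1,0,5,0,1} = 2
G(16) = mex{2,1,3,1,2} = 0
G(17) = mex{0,2,0,2,0} = 1
G(18) = mex{1,0,1,3,1} = 2
P-positions are exactly the n with G(n) = 0.

0, 3, 6, 13, 16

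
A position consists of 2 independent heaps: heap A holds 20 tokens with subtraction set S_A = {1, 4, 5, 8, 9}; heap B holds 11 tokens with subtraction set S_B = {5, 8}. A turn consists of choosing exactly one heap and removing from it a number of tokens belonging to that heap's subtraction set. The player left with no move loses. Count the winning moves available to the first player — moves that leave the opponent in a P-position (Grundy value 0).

Heap A, S = {1, 4, 5, 8, 9}:
G(0) = 0
G(1) = mex{0} = 1
G(2) = mex{1} = 0
G(3) = mex{0} = 1
G(4) = mex{1,0} = 2
G(5) = mex{2,1,0} = 3
G(6) = mex{3,0,1} = 2
G(7) = mex{2,1,0} = 3
G(8) = mex{3,2,1,0} = 4
G(9) = mex{4,3,2,1,0} = 5
G(10) = mex{5,2,3,0,1} = 4
G(11) = mex{4,3,2,1,0} = 5
G(12) = mex{5,4,3,2,1} = 0
G(13) = mex{0,5,4,3,2} = 1
G(14) = mex{1,4,5,2,3} = 0
G(15) = mex{0,5,4,3,2} = 1
G(16) = mex{1,0,5,4,3} = 2
G(17) = mex{2,1,0,5,4} = 3
G(18) = mex{3,0,1,4,5} = 2
G(19) = mex{2,1,0,5,4} = 3
G(20) = mex{3,2,1,0,5} = 4
G_A(20) = 4.
Heap B, S = {5, 8}:
n :  0  1  2  3  4  5  6  7  8  9 10 11
G :  0  0  0  0  0  1  1  1  1  1  2  2
G_B(11) = 2.
Combined Grundy value = 4 ⊕ 2 = 6.
A winning move leaves total XOR = 0, i.e. changes one component's Grundy value g to g ⊕ X where X is the current total.
Heap A: need g' = 4⊕6 = 2. Options: 20−1→G=3, 20−4→G=2, 20−5→G=1, 20−8→G=0, 20−9→G=5. Hits: 1.
Heap B: need g' = 2⊕6 = 4. Options: 11−5→G=1, 11−8→G=0. Hits: 0.

1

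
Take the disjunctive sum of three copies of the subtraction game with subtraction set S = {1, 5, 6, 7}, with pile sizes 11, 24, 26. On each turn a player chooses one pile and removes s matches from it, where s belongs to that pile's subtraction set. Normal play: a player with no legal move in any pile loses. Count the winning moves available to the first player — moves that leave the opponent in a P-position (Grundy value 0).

All piles use S = {1, 5, 6, 7}:
G(0) = 0
G(1) = mex{0} = 1
G(2) = mex{1} = 0
G(3) = mex{0} = 1
G(4) = mex{1} = 0
G(5) = mex{0,0} = 1
G(6) = mex{1,1,0} = 2
G(7) = mex{2,0,1,0} = 3
G(8) = mex{3,1,0,1} = 2
G(9) = mex{2,0,1,0} = 3
G(10) = mex{3,1,0,1} = 2
G(11) = mex{2,2,1,0} = 3
G(12) = mex{3,3,2,1} = 0
G(13) = mex{0,2,3,2} = 1
G(14) = mex{1,3,2,3} = 0
G(15) = mex{0,2,3,2} = 1
G(16) = mex{1,3,2,3} = 0
G(17) = mex{0,0,3,2} = 1
G(18) = mex{1,1,0,3} = 2
G(19) = mex{2,0,1,0} = 3
G(20) = mex{3,1,0,1} = 2
G(21) = mex{2,0,1,0} = 3
G(22) = mex{3,1,0,1} = 2
G(23) = mex{2,2,1,0} = 3
G(24) = mex{3,3,2,1} = 0
G(25) = mex{0,2,3,2} = 1
G(26) = mex{1,3,2,3} = 0
Pile A: G(11) = 3.
Pile B: G(24) = 0.
Pile C: G(26) = 0.
Combined Grundy value = 3 ⊕ 0 ⊕ 0 = 3.
A winning move leaves total XOR = 0, i.e. changes one component's Grundy value g to g ⊕ X where X is the current total.
Pile A: need g' = 3⊕3 = 0. Options: 11−1→G=2, 11−5→G=2, 11−6→G=1, 11−7→G=0. Hits: 1.
Pile B: need g' = 0⊕3 = 3. Options: 24−1→G=3, 24−5→G=3, 24−6→G=2, 24−7→G=1. Hits: 2.
Pile C: need g' = 0⊕3 = 3. Options: 26−1→G=1, 26−5→G=3, 26−6→G=2, 26−7→G=3. Hits: 2.

5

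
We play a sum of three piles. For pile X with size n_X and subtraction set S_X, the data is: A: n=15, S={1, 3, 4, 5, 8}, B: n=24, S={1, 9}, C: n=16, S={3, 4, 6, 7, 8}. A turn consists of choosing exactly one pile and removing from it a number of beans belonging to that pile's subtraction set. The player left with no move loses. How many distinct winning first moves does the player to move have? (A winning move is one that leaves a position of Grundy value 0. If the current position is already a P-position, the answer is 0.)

Pile A, S = {1, 3, 4, 5, 8}:
G(0) = 0
G(1) = mex{0} = 1
G(2) = mex{1} = 0
G(3) = mex{0,0} = 1
G(4) = mex{1,1,0} = 2
G(5) = mex{2,0,1,0} = 3
G(6) = mex{3,1,0,1} = 2
G(7) = mex{2,2,1,0} = 3
G(8) = mex{3,3,2,1,0} = 4
G(9) = mex{4,2,3,2,1} = 0
G(10) = mex{0,3,2,3,0} = 1
G(11) = mex{1,4,3,2,1} = 0
G(12) = mex{0,0,4,3,2} = 1
G(13) = mex{1,1,0,4,3} = 2
G(14) = mex{2,0,1,0,2} = 3
G(15) = mex{3,1,0,1,3} = 2
G_A(15) = 2.
Pile B, S = {1, 9}:
G(0) = 0
G(1) = mex{0} = 1
G(2) = mex{1} = 0
G(3) = mex{0} = 1
G(4) = mex{1} = 0
G(5) = mex{0} = 1
G(6) = mex{1} = 0
G(7) = mex{0} = 1
G(8) = mex{1} = 0
G(9) = mex{0,0} = 1
G(10) = mex{1,1} = 0
G(11) = mex{0,0} = 1
G(12) = mex{1,1} = 0
G(13) = mex{0,0} = 1
G(14) = mex{1,1} = 0
G(15) = mex{0,0} = 1
G(16) = mex{1,1} = 0
G(17) = mex{0,0} = 1
G(18) = mex{1,1} = 0
G(19) = mex{0,0} = 1
G(20) = mex{1,1} = 0
G(21) = mex{0,0} = 1
G(22) = mex{1,1} = 0
G(23) = mex{0,0} = 1
G(24) = mex{1,1} = 0
G_B(24) = 0.
Pile C, S = {3, 4, 6, 7, 8}:
n :  0  1  2  3  4  5  6  7  8  9 10 11 12 13 14 15 16
G :  0  0  0  1  1  1  2  2  2  3  3  0  0  0  1  1  1
G_C(16) = 1.
Combined Grundy value = 2 ⊕ 0 ⊕ 1 = 3.
A winning move leaves total XOR = 0, i.e. changes one component's Grundy value g to g ⊕ X where X is the current total.
Pile A: need g' = 2⊕3 = 1. Options: 15−1→G=3, 15−3→G=1, 15−4→G=0, 15−5→G=1, 15−8→G=3. Hits: 2.
Pile B: need g' = 0⊕3 = 3. Options: 24−1→G=1, 24−9→G=1. Hits: 0.
Pile C: need g' = 1⊕3 = 2. Options: 16−3→G=0, 16−4→G=0, 16−6→G=3, 16−7→G=3, 16−8→G=2. Hits: 1.

3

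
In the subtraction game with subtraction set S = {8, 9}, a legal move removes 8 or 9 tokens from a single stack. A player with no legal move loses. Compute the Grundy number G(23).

0

n :  0  1  2  3  4  5  6  7  8  9 10 11 12 13 14 15 16 17 18 19 20 21 22 23
G :  0  0  0  0  0  0  0  0  1  1  1  1  1  1  1  1  2  0  0  0  0  0  0  0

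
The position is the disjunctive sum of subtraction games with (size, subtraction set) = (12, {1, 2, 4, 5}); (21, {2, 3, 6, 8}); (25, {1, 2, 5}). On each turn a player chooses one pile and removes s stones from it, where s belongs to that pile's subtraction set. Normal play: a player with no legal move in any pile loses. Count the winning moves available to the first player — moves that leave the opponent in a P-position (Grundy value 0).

Pile A, S = {1, 2, 4, 5}:
G(0) = 0
G(1) = mex{0} = 1
G(2) = mex{1,0} = 2
G(3) = mex{2,1} = 0
G(4) = mex{0,2,0} = 1
G(5) = mex{1,0,1,0} = 2
G(6) = mex{2,1,2,1} = 0
G(7) = mex{0,2,0,2} = 1
G(8) = mex{1,0,1,0} = 2
G(9) = mex{2,1,2,1} = 0
G(10) = mex{0,2,0,2} = 1
G(11) = mex{1,0,1,0} = 2
G(12) = mex{2,1,2,1} = 0
G_A(12) = 0.
Pile B, S = {2, 3, 6, 8}:
G(0) = 0
G(1) = mex{} = 0
G(2) = mex{0} = 1
G(3) = mex{0,0} = 1
G(4) = mex{1,0} = 2
G(5) = mex{1,1} = 0
G(6) = mex{2,1,0} = 3
G(7) = mex{0,2,0} = 1
G(8) = mex{3,0,1,0} = 2
G(9) = mex{1,3,1,0} = 2
G(10) = mex{2,1,2,1} = 0
G(11) = mex{2,2,0,1} = 3
G(12) = mex{0,2,3,2} = 1
G(13) = mex{3,0,1,0} = 2
G(14) = mex{1,3,2,3} = 0
G(15) = mex{2,1,2,1} = 0
G(16) = mex{0,2,0,2} = 1
G(17) = mex{0,0,3,2} = 1
G(18) = mex{1,0,1,0} = 2
G(19) = mex{1,1,2,3} = 0
G(20) = mex{2,1,0,1} = 3
G(21) = mex{0,2,0,2} = 1
G_B(21) = 1.
Pile C, S = {1, 2, 5}:
G(0) = 0
G(1) = mex{0} = 1
G(2) = mex{1,0} = 2
G(3) = mex{2,1} = 0
G(4) = mex{0,2} = 1
G(5) = mex{1,0,0} = 2
G(6) = mex{2,1,1} = 0
G(7) = mex{0,2,2} = 1
G(8) = mex{1,0,0} = 2
G(9) = mex{2,1,1} = 0
G(10) = mex{0,2,2} = 1
G(11) = mex{1,0,0} = 2
G(12) = mex{2,1,1} = 0
G(13) = mex{0,2,2} = 1
G(14) = mex{1,0,0} = 2
G(15) = mex{2,1,1} = 0
G(16) = mex{0,2,2} = 1
G(17) = mex{1,0,0} = 2
G(18) = mex{2,1,1} = 0
G(19) = mex{0,2,2} = 1
G(20) = mex{1,0,0} = 2
G(21) = mex{2,1,1} = 0
G(22) = mex{0,2,2} = 1
G(23) = mex{1,0,0} = 2
G(24) = mex{2,1,1} = 0
G(25) = mex{0,2,2} = 1
G_C(25) = 1.
Combined Grundy value = 0 ⊕ 1 ⊕ 1 = 0.
A winning move leaves total XOR = 0, i.e. changes one component's Grundy value g to g ⊕ X where X is the current total.
Pile A: target g' = 0⊕0 = 0, but every legal move changes the Grundy value (mex property), so 0 moves.
Pile B: target g' = 1⊕0 = 1, but every legal move changes the Grundy value (mex property), so 0 moves.
Pile C: target g' = 1⊕0 = 1, but every legal move changes the Grundy value (mex property), so 0 moves.

0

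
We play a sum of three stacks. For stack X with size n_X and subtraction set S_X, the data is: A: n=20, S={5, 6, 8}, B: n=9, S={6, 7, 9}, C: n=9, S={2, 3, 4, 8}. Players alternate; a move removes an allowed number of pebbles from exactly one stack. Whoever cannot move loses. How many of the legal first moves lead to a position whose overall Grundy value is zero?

Stack A, S = {5, 6, 8}:
n :  0  1  2  3  4  5  6  7  8  9 10 11 12 13 14 15 16 17 18 19 20
G :  0  0  0  0  0  1  1  1  1  1  2  2  2  0  0  0  0  0  1  1  1
G_A(20) = 1.
Stack B, S = {6, 7, 9}:
G(0) = 0
G(1) = mex{} = 0
G(2) = mex{} = 0
G(3) = mex{} = 0
G(4) = mex{} = 0
G(5) = mex{} = 0
G(6) = mex{0} = 1
G(7) = mex{0,0} = 1
G(8) = mex{0,0} = 1
G(9) = mex{0,0,0} = 1
G_B(9) = 1.
Stack C, S = {2, 3, 4, 8}:
n : 0 1 2 3 4 5 6 7 8 9
G : 0 0 1 1 2 2 0 0 1 1
G_C(9) = 1.
Combined Grundy value = 1 ⊕ 1 ⊕ 1 = 1.
A winning move leaves total XOR = 0, i.e. changes one component's Grundy value g to g ⊕ X where X is the current total.
Stack A: need g' = 1⊕1 = 0. Options: 20−5→G=0, 20−6→G=0, 20−8→G=2. Hits: 2.
Stack B: need g' = 1⊕1 = 0. Options: 9−6→G=0, 9−7→G=0, 9−9→G=0. Hits: 3.
Stack C: need g' = 1⊕1 = 0. Options: 9−2→G=0, 9−3→G=0, 9−4→G=2, 9−8→G=0. Hits: 3.

8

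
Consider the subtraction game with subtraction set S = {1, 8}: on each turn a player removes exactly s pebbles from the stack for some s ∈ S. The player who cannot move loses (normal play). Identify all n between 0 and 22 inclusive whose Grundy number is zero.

n :  0  1  2  3  4  5  6  7  8  9 10 11 12 13 14 15 16 17 18 19 20 21 22
G :  0  1  0  1  0  1  0  1  2  0  1  0  1  0  1  0  1  2  0  1  0  1  0
P-positions are exactly the n with G(n) = 0.

0, 2, 4, 6, 9, 11, 13, 15, 18, 20, 22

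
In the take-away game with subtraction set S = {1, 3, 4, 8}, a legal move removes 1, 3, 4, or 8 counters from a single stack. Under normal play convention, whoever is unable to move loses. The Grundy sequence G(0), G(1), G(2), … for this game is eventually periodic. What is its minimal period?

n :  0  1  2  3  4  5  6  7  8  9 10 11 12 13 14 15 16
G :  0  1  0  1  2  3  2  0  1  0  1  2  3  2  0  1  0
G(n+7) = G(n) holds for n = 0,…,7 (a full window of length max(S) = 8), so the sequence is purely periodic with period 7.

7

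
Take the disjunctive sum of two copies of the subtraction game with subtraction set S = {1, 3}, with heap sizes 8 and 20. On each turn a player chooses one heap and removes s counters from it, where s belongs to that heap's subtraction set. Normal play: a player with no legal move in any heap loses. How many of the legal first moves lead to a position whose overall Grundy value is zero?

0

All heaps use S = {1, 3}:
G(0) = 0
G(1) = mex{0} = 1
G(2) = mex{1} = 0
G(3) = mex{0,0} = 1
G(4) = mex{1,1} = 0
G(5) = mex{0,0} = 1
G(6) = mex{1,1} = 0
G(7) = mex{0,0} = 1
G(8) = mex{1,1} = 0
G(9) = mex{0,0} = 1
G(10) = mex{1,1} = 0
G(11) = mex{0,0} = 1
G(12) = mex{1,1} = 0
G(13) = mex{0,0} = 1
G(14) = mex{1,1} = 0
G(15) = mex{0,0} = 1
G(16) = mex{1,1} = 0
G(17) = mex{0,0} = 1
G(18) = mex{1,1} = 0
G(19) = mex{0,0} = 1
G(20) = mex{1,1} = 0
Heap A: G(8) = 0.
Heap B: G(20) = 0.
Combined Grundy value = 0 ⊕ 0 = 0.
A winning move leaves total XOR = 0, i.e. changes one component's Grundy value g to g ⊕ X where X is the current total.
Heap A: target g' = 0⊕0 = 0, but every legal move changes the Grundy value (mex property), so 0 moves.
Heap B: target g' = 0⊕0 = 0, but every legal move changes the Grundy value (mex property), so 0 moves.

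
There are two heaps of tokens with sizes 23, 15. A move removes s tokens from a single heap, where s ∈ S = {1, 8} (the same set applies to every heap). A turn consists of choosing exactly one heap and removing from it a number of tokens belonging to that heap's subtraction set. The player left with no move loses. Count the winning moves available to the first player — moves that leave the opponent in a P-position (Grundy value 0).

All heaps use S = {1, 8}:
G(0) = 0
G(1) = mex{0} = 1
G(2) = mex{1} = 0
G(3) = mex{0} = 1
G(4) = mex{1} = 0
G(5) = mex{0} = 1
G(6) = mex{1} = 0
G(7) = mex{0} = 1
G(8) = mex{1,0} = 2
G(9) = mex{2,1} = 0
G(10) = mex{0,0} = 1
G(11) = mex{1,1} = 0
G(12) = mex{0,0} = 1
G(13) = mex{1,1} = 0
G(14) = mex{0,0} = 1
G(15) = mex{1,1} = 0
G(16) = mex{0,2} = 1
G(17) = mex{1,0} = 2
G(18) = mex{2,1} = 0
G(19) = mex{0,0} = 1
G(20) = mex{1,1} = 0
G(21) = mex{0,0} = 1
G(22) = mex{1,1} = 0
G(23) = mex{0,0} = 1
Heap A: G(23) = 1.
Heap B: G(15) = 0.
Combined Grundy value = 1 ⊕ 0 = 1.
A winning move leaves total XOR = 0, i.e. changes one component's Grundy value g to g ⊕ X where X is the current total.
Heap A: need g' = 1⊕1 = 0. Options: 23−1→G=0, 23−8→G=0. Hits: 2.
Heap B: need g' = 0⊕1 = 1. Options: 15−1→G=1, 15−8→G=1. Hits: 2.

4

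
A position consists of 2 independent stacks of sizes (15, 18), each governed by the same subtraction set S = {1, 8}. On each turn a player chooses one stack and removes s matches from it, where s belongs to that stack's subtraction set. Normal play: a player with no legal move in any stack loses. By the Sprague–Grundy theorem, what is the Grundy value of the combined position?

0

All stacks use S = {1, 8}:
n :  0  1  2  3  4  5  6  7  8  9 10 11 12 13 14 15 16 17 18
G :  0  1  0  1  0  1  0  1  2  0  1  0  1  0  1  0  1  2  0
Stack A: G(15) = 0.
Stack B: G(18) = 0.
Combined Grundy value = 0 ⊕ 0 = 0.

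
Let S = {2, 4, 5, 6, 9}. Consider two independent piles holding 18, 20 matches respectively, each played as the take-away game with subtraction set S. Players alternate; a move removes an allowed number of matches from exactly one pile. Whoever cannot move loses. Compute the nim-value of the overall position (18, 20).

1

All piles use S = {2, 4, 5, 6, 9}:
G(0) = 0
G(1) = mex{} = 0
G(2) = mex{0} = 1
G(3) = mex{0} = 1
G(4) = mex{1,0} = 2
G(5) = mex{1,0,0} = 2
G(6) = mex{2,1,0,0} = 3
G(7) = mex{2,1,1,0} = 3
G(8) = mex{3,2,1,1} = 0
G(9) = mex{3,2,2,1,0} = 4
G(10) = mex{0,3,2,2,0} = 1
G(11) = mex{4,3,3,2,1} = 0
G(12) = mex{1,0,3,3,1} = 2
G(13) = mex{0,4,0,3,2} = 1
G(14) = mex{2,1,4,0,2} = 3
G(15) = mex{1,0,1,4,3} = 2
G(16) = mex{3,2,0,1,3} = 4
G(17) = mex{2,1,2,0,0} = 3
G(18) = mex{4,3,1,2,4} = 0
G(19) = mex{3,2,3,1,1} = 0
G(20) = mex{0,4,2,3,0} = 1
Pile A: G(18) = 0.
Pile B: G(20) = 1.
Combined Grundy value = 0 ⊕ 1 = 1.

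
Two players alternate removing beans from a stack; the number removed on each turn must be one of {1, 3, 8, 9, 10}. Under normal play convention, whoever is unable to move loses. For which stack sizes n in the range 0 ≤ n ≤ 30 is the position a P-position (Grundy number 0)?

0, 2, 4, 6, 17, 19, 21, 23

G(0) = 0
G(1) = mex{0} = 1
G(2) = mex{1} = 0
G(3) = mex{0,0} = 1
G(4) = mex{1,1} = 0
G(5) = mex{0,0} = 1
G(6) = mex{1,1} = 0
G(7) = mex{0,0} = 1
G(8) = mex{1,1,0} = 2
G(9) = mex{2,0,1,0} = 3
G(10) = mex{3,1,0,1,0} = 2
G(11) = mex{2,2,1,0,1} = 3
G(12) = mex{3,3,0,1,0} = 2
G(13) = mex{2,2,1,0,1} = 3
G(14) = mex{3,3,0,1,0} = 2
G(15) = mex{2,2,1,0,1} = 3
G(16) = mex{3,3,2,1,0} = 4
G(17) = mex{4,2,3,2,1} = 0
G(18) = mex{0,3,2,3,2} = 1
G(19) = mex{1,4,3,2,3} = 0
G(20) = mex{0,0,2,3,2} = 1
G(21) = mex{1,1,3,2,3} = 0
G(22) = mex{0,0,2,3,2} = 1
G(23) = mex{1,1,3,2,3} = 0
G(24) = mex{0,0,4,3,2} = 1
G(25) = mex{1,1,0,4,3} = 2
G(26) = mex{2,0,1,0,4} = 3
G(27) = mex{3,1,0,1,0} = 2
G(28) = mex{2,2,1,0,1} = 3
G(29) = mex{3,3,0,1,0} = 2
G(30) = mex{2,2,1,0,1} = 3
P-positions are exactly the n with G(n) = 0.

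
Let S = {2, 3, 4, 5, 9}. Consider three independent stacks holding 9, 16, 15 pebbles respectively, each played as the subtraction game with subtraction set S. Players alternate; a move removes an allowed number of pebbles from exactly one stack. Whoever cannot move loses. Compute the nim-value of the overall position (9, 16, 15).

All stacks use S = {2, 3, 4, 5, 9}:
G(0) = 0
G(1) = mex{} = 0
G(2) = mex{0} = 1
G(3) = mex{0,0} = 1
G(4) = mex{1,0,0} = 2
G(5) = mex{1,1,0,0} = 2
G(6) = mex{2,1,1,0} = 3
G(7) = mex{2,2,1,1} = 0
G(8) = mex{3,2,2,1} = 0
G(9) = mex{0,3,2,2,0} = 1
G(10) = mex{0,0,3,2,0} = 1
G(11) = mex{1,0,0,3,1} = 2
G(12) = mex{1,1,0,0,1} = 2
G(13) = mex{2,1,1,0,2} = 3
G(14) = mex{2,2,1,1,2} = 0
G(15) = mex{3,2,2,1,3} = 0
G(16) = mex{0,3,2,2,0} = 1
Stack A: G(9) = 1.
Stack B: G(16) = 1.
Stack C: G(15) = 0.
Combined Grundy value = 1 ⊕ 1 ⊕ 0 = 0.

0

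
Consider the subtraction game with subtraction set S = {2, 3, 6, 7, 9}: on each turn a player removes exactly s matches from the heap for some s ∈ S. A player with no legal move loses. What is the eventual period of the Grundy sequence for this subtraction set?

n :  0  1  2  3  4  5  6  7  8  9 10 11 12 13 14 15 16 17 18 19 20 21 22 23 24 25 26 27 28 29 30 31 32 33 34 35 36 37 38 39 40 41 42 43 44 45 46 47 48 49 50 51 52 53 54 55 56 57 58 59 60
G :  0  0  1  1  2  0  3  1  2  2  3  3  4  0  5  1  4  0  0  1  1  2  2  3  3  5  2  4  0  0  1  1  4  0  2  1  3  3  2  2  4  0  5  1  4  0  0  1  1  2  2  3  3  5  2  4  0  0  1  1  4
From n = 12 onward G(n+28) = G(n); since this holds over max(S) = 9 consecutive positions the period is 28 (pre-period 12).

28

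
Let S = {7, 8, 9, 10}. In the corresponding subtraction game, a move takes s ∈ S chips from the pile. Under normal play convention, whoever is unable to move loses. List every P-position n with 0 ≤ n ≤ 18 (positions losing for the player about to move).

n :  0  1  2  3  4  5  6  7  8  9 10 11 12 13 14 15 16 17 18
G :  0  0  0  0  0  0  0  1  1  1  1  1  1  1  2  2  2  0  0
P-positions are exactly the n with G(n) = 0.

0, 1, 2, 3, 4, 5, 6, 17, 18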